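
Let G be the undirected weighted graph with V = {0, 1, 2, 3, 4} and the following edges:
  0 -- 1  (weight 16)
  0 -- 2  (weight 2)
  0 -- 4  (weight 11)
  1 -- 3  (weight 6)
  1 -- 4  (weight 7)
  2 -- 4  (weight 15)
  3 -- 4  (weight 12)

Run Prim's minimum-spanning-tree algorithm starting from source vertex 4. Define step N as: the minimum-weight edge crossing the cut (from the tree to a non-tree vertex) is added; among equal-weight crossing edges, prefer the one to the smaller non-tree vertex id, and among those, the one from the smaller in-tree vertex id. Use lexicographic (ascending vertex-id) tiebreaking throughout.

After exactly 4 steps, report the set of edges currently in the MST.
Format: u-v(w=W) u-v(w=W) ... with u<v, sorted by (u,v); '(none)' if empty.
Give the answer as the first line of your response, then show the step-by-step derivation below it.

0-2(w=2) 0-4(w=11) 1-3(w=6) 1-4(w=7)

step 1: add edge 1-4 (w=7); MST = {1-4(w=7)}
step 2: add edge 1-3 (w=6); MST = {1-3(w=6) 1-4(w=7)}
step 3: add edge 0-4 (w=11); MST = {0-4(w=11) 1-3(w=6) 1-4(w=7)}
step 4: add edge 0-2 (w=2); MST = {0-2(w=2) 0-4(w=11) 1-3(w=6) 1-4(w=7)}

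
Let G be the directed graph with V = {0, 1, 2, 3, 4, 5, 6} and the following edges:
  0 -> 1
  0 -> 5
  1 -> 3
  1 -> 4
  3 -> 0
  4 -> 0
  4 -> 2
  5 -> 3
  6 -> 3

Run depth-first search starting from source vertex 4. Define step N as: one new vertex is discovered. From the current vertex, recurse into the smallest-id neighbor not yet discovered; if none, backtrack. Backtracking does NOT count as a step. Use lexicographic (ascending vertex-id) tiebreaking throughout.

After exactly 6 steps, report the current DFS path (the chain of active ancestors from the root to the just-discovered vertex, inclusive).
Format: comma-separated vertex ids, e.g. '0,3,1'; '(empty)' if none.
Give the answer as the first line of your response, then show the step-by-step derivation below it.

4,2

step 1: discover 4; path=4; order=4
step 2: discover 0; path=4>0; order=4,0
step 3: discover 1; path=4>0>1; order=4,0,1
step 4: discover 3; path=4>0>1>3; order=4,0,1,3
step 5: discover 5; path=4>0>5; order=4,0,1,3,5
step 6: discover 2; path=4>2; order=4,0,1,3,5,2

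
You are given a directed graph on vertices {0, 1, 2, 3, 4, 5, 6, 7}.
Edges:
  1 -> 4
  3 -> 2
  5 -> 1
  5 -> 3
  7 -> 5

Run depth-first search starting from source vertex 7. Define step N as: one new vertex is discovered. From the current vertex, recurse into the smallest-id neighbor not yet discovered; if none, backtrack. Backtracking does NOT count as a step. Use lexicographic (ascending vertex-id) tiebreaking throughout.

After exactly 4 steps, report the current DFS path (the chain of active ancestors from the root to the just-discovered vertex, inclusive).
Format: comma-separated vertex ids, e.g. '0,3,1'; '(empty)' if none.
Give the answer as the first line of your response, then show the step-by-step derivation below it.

7,5,1,4

step 1: discover 7; path=7; order=7
step 2: discover 5; path=7>5; order=7,5
step 3: discover 1; path=7>5>1; order=7,5,1
step 4: discover 4; path=7>5>1>4; order=7,5,1,4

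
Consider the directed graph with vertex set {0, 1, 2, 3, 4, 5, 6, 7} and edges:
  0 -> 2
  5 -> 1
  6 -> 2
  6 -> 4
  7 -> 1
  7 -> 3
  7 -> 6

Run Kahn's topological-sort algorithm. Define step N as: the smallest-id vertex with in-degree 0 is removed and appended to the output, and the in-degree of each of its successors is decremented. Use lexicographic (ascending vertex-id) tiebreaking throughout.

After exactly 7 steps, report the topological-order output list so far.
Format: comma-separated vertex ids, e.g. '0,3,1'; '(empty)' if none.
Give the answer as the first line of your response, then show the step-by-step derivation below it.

0,5,7,1,3,6,2

step 1: output 0; order=[0]; indeg=(0,2,1,1,1,0,1,0)
step 2: output 5; order=[0,5]; indeg=(0,1,1,1,1,0,1,0)
step 3: output 7; order=[0,5,7]; indeg=(0,0,1,0,1,0,0,0)
step 4: output 1; order=[0,5,7,1]; indeg=(0,0,1,0,1,0,0,0)
step 5: output 3; order=[0,5,7,1,3]; indeg=(0,0,1,0,1,0,0,0)
step 6: output 6; order=[0,5,7,1,3,6]; indeg=(0,0,0,0,0,0,0,0)
step 7: output 2; order=[0,5,7,1,3,6,2]; indeg=(0,0,0,0,0,0,0,0)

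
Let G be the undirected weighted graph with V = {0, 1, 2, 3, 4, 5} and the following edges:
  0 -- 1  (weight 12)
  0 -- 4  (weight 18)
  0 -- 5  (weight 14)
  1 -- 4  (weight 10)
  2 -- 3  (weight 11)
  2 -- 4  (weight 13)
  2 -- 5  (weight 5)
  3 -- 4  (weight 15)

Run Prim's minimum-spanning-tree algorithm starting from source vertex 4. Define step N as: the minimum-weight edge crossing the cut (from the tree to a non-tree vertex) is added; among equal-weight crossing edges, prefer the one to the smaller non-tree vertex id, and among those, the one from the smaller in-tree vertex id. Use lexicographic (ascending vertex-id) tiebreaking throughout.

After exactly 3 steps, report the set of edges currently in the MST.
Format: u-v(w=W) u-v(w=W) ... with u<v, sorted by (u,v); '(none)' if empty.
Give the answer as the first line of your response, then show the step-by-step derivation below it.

0-1(w=12) 1-4(w=10) 2-4(w=13)

step 1: add edge 1-4 (w=10); MST = {1-4(w=10)}
step 2: add edge 0-1 (w=12); MST = {0-1(w=12) 1-4(w=10)}
step 3: add edge 2-4 (w=13); MST = {0-1(w=12) 1-4(w=10) 2-4(w=13)}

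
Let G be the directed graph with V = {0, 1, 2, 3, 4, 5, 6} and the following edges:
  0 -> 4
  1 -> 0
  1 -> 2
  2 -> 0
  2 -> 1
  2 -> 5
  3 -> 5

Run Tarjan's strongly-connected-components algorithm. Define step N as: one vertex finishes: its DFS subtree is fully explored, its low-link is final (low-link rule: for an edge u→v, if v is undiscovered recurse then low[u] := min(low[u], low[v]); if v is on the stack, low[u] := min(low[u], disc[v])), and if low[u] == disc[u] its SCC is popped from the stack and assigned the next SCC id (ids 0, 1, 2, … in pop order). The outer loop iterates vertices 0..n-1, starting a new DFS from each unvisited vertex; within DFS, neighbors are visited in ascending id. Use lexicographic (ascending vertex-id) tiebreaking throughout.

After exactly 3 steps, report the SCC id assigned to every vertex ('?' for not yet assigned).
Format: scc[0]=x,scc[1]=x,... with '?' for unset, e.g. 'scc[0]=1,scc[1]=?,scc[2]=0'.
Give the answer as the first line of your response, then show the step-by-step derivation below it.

scc[0]=1,scc[1]=?,scc[2]=?,scc[3]=?,scc[4]=0,scc[5]=2,scc[6]=?

step 1: low=(low[0]=0,low[1]=?,low[2]=?,low[3]=?,low[4]=1,low[5]=?,low[6]=?); scc=(scc[0]=?,scc[1]=?,scc[2]=?,scc[3]=?,scc[4]=0,scc[5]=?,scc[6]=?)
step 2: low=(low[0]=0,low[1]=?,low[2]=?,low[3]=?,low[4]=1,low[5]=?,low[6]=?); scc=(scc[0]=1,scc[1]=?,scc[2]=?,scc[3]=?,scc[4]=0,scc[5]=?,scc[6]=?)
step 3: low=(low[0]=0,low[1]=2,low[2]=2,low[3]=?,low[4]=1,low[5]=4,low[6]=?); scc=(scc[0]=1,scc[1]=?,scc[2]=?,scc[3]=?,scc[4]=0,scc[5]=2,scc[6]=?)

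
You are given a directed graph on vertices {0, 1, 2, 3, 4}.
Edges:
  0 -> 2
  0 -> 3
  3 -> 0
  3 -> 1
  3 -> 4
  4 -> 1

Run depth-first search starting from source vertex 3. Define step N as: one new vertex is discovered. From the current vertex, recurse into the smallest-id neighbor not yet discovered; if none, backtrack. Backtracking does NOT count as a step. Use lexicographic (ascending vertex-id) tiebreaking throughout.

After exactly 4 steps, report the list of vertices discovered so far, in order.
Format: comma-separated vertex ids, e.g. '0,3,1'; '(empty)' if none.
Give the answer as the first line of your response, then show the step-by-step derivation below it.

3,0,2,1

step 1: discover 3; path=3; order=3
step 2: discover 0; path=3>0; order=3,0
step 3: discover 2; path=3>0>2; order=3,0,2
step 4: discover 1; path=3>1; order=3,0,2,1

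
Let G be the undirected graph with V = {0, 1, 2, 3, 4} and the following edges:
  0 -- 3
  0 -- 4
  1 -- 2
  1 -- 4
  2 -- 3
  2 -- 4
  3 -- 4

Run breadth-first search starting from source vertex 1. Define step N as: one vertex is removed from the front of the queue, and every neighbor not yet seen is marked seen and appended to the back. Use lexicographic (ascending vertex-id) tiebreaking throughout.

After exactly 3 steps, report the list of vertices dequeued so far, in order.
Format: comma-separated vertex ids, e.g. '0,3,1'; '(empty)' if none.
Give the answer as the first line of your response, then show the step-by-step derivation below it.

1,2,4

step 1: dequeue 1; queue=[2,4]; order=1
step 2: dequeue 2; queue=[4,3]; order=1,2
step 3: dequeue 4; queue=[3,0]; order=1,2,4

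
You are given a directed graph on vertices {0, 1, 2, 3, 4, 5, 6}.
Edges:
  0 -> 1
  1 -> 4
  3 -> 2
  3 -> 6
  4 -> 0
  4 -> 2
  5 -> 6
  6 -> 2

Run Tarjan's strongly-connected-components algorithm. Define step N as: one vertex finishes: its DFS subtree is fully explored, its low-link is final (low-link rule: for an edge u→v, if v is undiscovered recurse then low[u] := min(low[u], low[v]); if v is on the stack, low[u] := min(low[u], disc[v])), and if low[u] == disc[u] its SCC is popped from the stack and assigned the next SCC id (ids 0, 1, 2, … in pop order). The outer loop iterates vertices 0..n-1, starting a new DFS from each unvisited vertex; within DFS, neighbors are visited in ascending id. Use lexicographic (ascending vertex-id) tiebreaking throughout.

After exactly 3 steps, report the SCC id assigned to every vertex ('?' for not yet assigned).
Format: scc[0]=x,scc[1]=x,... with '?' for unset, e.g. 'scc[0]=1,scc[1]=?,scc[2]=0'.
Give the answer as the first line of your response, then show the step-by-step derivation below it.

scc[0]=?,scc[1]=?,scc[2]=0,scc[3]=?,scc[4]=?,scc[5]=?,scc[6]=?

step 1: low=(low[0]=0,low[1]=1,low[2]=3,low[3]=?,low[4]=0,low[5]=?,low[6]=?); scc=(scc[0]=?,scc[1]=?,scc[2]=0,scc[3]=?,scc[4]=?,scc[5]=?,scc[6]=?)
step 2: low=(low[0]=0,low[1]=1,low[2]=3,low[3]=?,low[4]=0,low[5]=?,low[6]=?); scc=(scc[0]=?,scc[1]=?,scc[2]=0,scc[3]=?,scc[4]=?,scc[5]=?,scc[6]=?)
step 3: low=(low[0]=0,low[1]=0,low[2]=3,low[3]=?,low[4]=0,low[5]=?,low[6]=?); scc=(scc[0]=?,scc[1]=?,scc[2]=0,scc[3]=?,scc[4]=?,scc[5]=?,scc[6]=?)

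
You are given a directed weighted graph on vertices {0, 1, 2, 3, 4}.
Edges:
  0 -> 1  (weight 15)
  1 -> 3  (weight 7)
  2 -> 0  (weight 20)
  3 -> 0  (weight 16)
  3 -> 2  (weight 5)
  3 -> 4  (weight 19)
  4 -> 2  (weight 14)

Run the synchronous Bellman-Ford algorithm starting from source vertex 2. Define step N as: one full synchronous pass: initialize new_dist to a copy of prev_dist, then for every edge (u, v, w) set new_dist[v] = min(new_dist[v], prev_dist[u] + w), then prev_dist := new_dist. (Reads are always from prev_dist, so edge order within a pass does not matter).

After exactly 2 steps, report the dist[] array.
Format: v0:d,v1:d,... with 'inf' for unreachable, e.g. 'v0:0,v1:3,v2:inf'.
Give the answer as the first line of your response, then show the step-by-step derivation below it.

v0:20,v1:35,v2:0,v3:inf,v4:inf

step 1: dist = v0:20,v1:inf,v2:0,v3:inf,v4:inf
step 2: dist = v0:20,v1:35,v2:0,v3:inf,v4:inf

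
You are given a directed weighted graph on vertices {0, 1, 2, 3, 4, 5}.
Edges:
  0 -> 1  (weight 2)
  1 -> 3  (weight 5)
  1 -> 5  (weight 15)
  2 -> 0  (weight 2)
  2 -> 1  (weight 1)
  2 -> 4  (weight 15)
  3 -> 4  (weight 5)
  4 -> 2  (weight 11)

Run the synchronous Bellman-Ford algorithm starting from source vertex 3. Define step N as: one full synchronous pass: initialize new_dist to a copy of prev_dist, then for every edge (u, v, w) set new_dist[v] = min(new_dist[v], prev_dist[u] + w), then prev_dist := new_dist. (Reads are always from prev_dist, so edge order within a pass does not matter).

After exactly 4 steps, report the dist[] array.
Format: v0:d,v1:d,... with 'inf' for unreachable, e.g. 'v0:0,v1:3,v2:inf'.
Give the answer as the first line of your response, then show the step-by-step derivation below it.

v0:18,v1:17,v2:16,v3:0,v4:5,v5:32

step 1: dist = v0:inf,v1:inf,v2:inf,v3:0,v4:5,v5:inf
step 2: dist = v0:inf,v1:inf,v2:16,v3:0,v4:5,v5:inf
step 3: dist = v0:18,v1:17,v2:16,v3:0,v4:5,v5:inf
step 4: dist = v0:18,v1:17,v2:16,v3:0,v4:5,v5:32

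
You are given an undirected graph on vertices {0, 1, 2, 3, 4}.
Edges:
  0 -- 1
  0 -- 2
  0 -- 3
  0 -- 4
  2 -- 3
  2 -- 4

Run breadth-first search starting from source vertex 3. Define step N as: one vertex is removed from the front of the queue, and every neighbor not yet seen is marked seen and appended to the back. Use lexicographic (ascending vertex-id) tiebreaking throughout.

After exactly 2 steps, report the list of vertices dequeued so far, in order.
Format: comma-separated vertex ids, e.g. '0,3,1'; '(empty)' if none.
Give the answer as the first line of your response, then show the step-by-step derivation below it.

3,0

step 1: dequeue 3; queue=[0,2]; order=3
step 2: dequeue 0; queue=[2,1,4]; order=3,0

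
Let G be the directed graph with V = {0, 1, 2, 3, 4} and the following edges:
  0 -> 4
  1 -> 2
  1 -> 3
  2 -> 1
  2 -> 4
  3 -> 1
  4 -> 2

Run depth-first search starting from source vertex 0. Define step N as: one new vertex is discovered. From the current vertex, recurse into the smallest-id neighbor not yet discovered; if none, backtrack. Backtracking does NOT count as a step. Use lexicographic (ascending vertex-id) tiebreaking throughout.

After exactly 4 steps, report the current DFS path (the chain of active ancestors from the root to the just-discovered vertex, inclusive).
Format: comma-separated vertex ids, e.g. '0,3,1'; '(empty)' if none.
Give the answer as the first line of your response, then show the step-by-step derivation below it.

0,4,2,1

step 1: discover 0; path=0; order=0
step 2: discover 4; path=0>4; order=0,4
step 3: discover 2; path=0>4>2; order=0,4,2
step 4: discover 1; path=0>4>2>1; order=0,4,2,1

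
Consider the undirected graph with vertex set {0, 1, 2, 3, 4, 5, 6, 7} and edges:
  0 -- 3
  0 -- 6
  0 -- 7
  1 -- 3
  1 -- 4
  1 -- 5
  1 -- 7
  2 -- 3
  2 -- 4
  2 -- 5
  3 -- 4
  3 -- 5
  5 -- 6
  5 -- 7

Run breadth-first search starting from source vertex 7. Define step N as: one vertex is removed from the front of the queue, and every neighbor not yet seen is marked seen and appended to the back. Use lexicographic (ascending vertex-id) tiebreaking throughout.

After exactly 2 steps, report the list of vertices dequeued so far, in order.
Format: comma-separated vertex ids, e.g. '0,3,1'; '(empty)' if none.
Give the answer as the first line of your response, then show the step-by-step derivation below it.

7,0

step 1: dequeue 7; queue=[0,1,5]; order=7
step 2: dequeue 0; queue=[1,5,3,6]; order=7,0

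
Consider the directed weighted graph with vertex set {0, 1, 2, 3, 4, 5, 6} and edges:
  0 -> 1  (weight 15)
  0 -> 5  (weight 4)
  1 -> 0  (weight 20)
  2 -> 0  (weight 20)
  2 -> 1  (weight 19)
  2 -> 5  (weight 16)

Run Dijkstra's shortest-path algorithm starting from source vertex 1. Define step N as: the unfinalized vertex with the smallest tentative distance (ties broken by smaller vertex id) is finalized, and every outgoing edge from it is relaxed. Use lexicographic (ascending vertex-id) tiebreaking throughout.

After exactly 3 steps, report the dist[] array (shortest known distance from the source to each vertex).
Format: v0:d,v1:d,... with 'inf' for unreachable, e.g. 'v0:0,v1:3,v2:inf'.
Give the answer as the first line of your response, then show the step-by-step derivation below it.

v0:20,v1:0,v2:inf,v3:inf,v4:inf,v5:24,v6:inf

step 1: dist = v0:20,v1:0,v2:inf,v3:inf,v4:inf,v5:inf,v6:inf
step 2: dist = v0:20,v1:0,v2:inf,v3:inf,v4:inf,v5:24,v6:inf
step 3: dist = v0:20,v1:0,v2:inf,v3:inf,v4:inf,v5:24,v6:inf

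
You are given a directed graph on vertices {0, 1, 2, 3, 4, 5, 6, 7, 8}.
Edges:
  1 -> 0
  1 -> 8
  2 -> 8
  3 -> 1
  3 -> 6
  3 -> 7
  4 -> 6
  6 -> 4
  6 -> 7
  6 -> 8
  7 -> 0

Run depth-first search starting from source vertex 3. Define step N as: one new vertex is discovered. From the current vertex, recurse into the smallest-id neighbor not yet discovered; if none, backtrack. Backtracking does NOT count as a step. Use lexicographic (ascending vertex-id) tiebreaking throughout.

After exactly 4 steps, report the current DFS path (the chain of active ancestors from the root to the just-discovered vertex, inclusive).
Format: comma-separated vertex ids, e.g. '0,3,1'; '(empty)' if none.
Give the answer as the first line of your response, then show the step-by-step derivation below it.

3,1,8

step 1: discover 3; path=3; order=3
step 2: discover 1; path=3>1; order=3,1
step 3: discover 0; path=3>1>0; order=3,1,0
step 4: discover 8; path=3>1>8; order=3,1,0,8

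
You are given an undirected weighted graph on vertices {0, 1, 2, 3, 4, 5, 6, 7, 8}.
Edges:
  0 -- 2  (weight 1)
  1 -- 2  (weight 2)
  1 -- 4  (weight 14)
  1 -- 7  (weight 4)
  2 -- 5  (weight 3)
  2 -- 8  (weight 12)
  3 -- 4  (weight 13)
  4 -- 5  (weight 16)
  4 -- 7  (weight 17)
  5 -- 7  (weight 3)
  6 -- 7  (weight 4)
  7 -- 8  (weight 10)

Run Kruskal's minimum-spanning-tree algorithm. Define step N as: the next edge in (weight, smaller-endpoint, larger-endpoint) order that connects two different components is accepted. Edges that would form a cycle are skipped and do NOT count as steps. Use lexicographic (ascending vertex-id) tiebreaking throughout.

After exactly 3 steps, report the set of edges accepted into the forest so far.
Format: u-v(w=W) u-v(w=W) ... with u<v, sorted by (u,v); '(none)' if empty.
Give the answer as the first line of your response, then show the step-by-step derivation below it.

0-2(w=1) 1-2(w=2) 2-5(w=3)

step 1: add edge 0-2 (w=1); MST = {0-2(w=1)}
step 2: add edge 1-2 (w=2); MST = {0-2(w=1) 1-2(w=2)}
step 3: add edge 2-5 (w=3); MST = {0-2(w=1) 1-2(w=2) 2-5(w=3)}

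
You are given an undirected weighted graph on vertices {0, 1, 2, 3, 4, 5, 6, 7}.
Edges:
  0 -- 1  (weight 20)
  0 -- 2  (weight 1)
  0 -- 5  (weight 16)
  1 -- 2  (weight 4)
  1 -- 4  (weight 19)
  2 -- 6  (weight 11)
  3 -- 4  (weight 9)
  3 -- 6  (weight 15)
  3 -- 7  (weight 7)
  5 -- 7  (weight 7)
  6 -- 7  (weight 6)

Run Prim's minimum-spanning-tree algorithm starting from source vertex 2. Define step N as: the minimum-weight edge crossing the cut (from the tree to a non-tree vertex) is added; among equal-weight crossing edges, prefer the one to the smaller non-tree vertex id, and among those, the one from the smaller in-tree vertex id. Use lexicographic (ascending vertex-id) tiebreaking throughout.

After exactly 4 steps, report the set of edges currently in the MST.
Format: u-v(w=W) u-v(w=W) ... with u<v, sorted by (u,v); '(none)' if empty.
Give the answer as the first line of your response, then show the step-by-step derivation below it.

0-2(w=1) 1-2(w=4) 2-6(w=11) 6-7(w=6)

step 1: add edge 0-2 (w=1); MST = {0-2(w=1)}
step 2: add edge 1-2 (w=4); MST = {0-2(w=1) 1-2(w=4)}
step 3: add edge 2-6 (w=11); MST = {0-2(w=1) 1-2(w=4) 2-6(w=11)}
step 4: add edge 6-7 (w=6); MST = {0-2(w=1) 1-2(w=4) 2-6(w=11) 6-7(w=6)}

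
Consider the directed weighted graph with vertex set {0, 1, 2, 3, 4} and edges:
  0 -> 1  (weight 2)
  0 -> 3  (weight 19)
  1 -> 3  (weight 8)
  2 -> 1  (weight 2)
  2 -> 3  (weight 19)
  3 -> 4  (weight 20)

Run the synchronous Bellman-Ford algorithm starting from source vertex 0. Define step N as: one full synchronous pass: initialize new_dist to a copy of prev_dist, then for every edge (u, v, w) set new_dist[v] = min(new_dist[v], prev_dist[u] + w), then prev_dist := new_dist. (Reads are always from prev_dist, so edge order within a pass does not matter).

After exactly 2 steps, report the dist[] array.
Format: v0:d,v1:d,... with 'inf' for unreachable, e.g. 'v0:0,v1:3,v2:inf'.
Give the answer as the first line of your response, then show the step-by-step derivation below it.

v0:0,v1:2,v2:inf,v3:10,v4:39

step 1: dist = v0:0,v1:2,v2:inf,v3:19,v4:inf
step 2: dist = v0:0,v1:2,v2:inf,v3:10,v4:39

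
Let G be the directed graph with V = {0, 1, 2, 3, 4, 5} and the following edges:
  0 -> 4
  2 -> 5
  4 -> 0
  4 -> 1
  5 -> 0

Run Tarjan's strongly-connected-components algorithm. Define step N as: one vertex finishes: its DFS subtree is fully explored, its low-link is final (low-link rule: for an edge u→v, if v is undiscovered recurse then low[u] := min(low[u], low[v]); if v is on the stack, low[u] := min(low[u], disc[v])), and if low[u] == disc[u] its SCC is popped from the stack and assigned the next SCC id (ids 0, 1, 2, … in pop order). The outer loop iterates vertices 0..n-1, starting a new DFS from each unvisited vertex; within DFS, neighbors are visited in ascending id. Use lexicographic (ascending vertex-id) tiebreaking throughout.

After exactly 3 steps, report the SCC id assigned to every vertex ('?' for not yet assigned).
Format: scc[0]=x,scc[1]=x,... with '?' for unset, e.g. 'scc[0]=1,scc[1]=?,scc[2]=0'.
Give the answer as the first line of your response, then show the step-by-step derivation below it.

scc[0]=1,scc[1]=0,scc[2]=?,scc[3]=?,scc[4]=1,scc[5]=?

step 1: low=(low[0]=0,low[1]=2,low[2]=?,low[3]=?,low[4]=0,low[5]=?); scc=(scc[0]=?,scc[1]=0,scc[2]=?,scc[3]=?,scc[4]=?,scc[5]=?)
step 2: low=(low[0]=0,low[1]=2,low[2]=?,low[3]=?,low[4]=0,low[5]=?); scc=(scc[0]=?,scc[1]=0,scc[2]=?,scc[3]=?,scc[4]=?,scc[5]=?)
step 3: low=(low[0]=0,low[1]=2,low[2]=?,low[3]=?,low[4]=0,low[5]=?); scc=(scc[0]=1,scc[1]=0,scc[2]=?,scc[3]=?,scc[4]=1,scc[5]=?)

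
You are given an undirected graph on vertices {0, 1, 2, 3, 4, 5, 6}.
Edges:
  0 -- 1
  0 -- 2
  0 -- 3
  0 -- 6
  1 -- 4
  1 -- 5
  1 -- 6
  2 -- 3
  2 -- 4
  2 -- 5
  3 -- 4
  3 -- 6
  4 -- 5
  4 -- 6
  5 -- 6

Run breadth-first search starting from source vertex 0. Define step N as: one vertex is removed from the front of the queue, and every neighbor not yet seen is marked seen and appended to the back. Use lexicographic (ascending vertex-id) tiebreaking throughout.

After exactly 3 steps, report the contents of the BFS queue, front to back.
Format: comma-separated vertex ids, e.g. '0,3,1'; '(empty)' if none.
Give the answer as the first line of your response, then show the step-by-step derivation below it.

3,6,4,5

step 1: dequeue 0; queue=[1,2,3,6]; order=0
step 2: dequeue 1; queue=[2,3,6,4,5]; order=0,1
step 3: dequeue 2; queue=[3,6,4,5]; order=0,1,2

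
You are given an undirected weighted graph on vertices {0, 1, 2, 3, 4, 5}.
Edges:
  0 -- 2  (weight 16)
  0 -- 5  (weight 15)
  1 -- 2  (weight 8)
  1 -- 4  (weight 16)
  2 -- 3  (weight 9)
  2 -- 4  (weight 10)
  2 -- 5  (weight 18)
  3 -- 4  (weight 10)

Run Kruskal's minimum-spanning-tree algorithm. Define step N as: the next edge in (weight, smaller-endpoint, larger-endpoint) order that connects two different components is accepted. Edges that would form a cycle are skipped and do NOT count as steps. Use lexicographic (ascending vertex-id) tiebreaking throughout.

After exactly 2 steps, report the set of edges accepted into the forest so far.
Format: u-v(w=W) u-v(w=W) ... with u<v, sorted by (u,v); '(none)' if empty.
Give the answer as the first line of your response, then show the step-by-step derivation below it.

1-2(w=8) 2-3(w=9)

step 1: add edge 1-2 (w=8); MST = {1-2(w=8)}
step 2: add edge 2-3 (w=9); MST = {1-2(w=8) 2-3(w=9)}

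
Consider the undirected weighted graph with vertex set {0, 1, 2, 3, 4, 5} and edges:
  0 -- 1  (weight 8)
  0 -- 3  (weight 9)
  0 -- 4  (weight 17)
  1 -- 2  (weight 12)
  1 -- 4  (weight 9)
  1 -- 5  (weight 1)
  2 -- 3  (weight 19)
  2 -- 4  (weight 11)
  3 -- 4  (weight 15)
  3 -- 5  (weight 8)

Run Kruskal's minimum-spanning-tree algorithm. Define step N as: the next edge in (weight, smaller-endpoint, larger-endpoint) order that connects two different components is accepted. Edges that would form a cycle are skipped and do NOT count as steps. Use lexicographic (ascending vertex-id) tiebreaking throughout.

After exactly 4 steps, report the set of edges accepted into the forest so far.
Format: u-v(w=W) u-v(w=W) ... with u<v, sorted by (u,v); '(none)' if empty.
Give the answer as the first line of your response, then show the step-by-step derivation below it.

0-1(w=8) 1-4(w=9) 1-5(w=1) 3-5(w=8)

step 1: add edge 1-5 (w=1); MST = {1-5(w=1)}
step 2: add edge 0-1 (w=8); MST = {0-1(w=8) 1-5(w=1)}
step 3: add edge 3-5 (w=8); MST = {0-1(w=8) 1-5(w=1) 3-5(w=8)}
step 4: add edge 1-4 (w=9); MST = {0-1(w=8) 1-4(w=9) 1-5(w=1) 3-5(w=8)}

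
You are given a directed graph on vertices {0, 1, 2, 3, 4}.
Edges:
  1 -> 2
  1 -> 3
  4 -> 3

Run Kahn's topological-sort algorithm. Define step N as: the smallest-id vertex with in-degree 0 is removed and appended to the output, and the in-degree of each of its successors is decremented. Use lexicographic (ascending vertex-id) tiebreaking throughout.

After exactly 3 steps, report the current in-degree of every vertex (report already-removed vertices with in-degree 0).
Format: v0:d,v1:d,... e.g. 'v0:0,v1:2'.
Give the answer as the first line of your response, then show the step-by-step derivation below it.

v0:0,v1:0,v2:0,v3:1,v4:0

step 1: output 0; order=[0]; indeg=(0,0,1,2,0)
step 2: output 1; order=[0,1]; indeg=(0,0,0,1,0)
step 3: output 2; order=[0,1,2]; indeg=(0,0,0,1,0)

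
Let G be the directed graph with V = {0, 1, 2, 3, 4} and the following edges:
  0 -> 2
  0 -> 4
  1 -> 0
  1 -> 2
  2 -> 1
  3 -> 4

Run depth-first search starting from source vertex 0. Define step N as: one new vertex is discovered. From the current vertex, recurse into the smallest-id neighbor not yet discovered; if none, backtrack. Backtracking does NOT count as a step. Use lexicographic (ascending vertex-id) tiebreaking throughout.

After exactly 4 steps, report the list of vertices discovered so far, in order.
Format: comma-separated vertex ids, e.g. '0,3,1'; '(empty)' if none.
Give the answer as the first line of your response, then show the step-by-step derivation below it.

0,2,1,4

step 1: discover 0; path=0; order=0
step 2: discover 2; path=0>2; order=0,2
step 3: discover 1; path=0>2>1; order=0,2,1
step 4: discover 4; path=0>4; order=0,2,1,4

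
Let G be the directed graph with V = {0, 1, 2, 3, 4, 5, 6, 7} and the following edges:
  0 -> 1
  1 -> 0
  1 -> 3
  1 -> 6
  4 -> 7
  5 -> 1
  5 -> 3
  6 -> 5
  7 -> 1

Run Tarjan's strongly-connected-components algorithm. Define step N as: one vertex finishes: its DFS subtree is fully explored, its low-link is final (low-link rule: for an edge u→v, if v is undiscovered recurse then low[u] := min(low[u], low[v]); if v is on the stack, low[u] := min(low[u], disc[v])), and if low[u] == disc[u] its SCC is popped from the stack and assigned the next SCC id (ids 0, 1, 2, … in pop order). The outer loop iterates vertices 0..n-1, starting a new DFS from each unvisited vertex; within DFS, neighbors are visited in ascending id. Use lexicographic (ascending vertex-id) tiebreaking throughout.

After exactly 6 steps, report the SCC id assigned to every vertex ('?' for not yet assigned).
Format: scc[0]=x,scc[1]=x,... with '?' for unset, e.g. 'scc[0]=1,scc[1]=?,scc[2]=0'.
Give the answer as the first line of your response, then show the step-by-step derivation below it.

scc[0]=1,scc[1]=1,scc[2]=2,scc[3]=0,scc[4]=?,scc[5]=1,scc[6]=1,scc[7]=?

step 1: low=(low[0]=0,low[1]=0,low[2]=?,low[3]=2,low[4]=?,low[5]=?,low[6]=?,low[7]=?); scc=(scc[0]=?,scc[1]=?,scc[2]=?,scc[3]=0,scc[4]=?,scc[5]=?,scc[6]=?,scc[7]=?)
step 2: low=(low[0]=0,low[1]=0,low[2]=?,low[3]=2,low[4]=?,low[5]=1,low[6]=3,low[7]=?); scc=(scc[0]=?,scc[1]=?,scc[2]=?,scc[3]=0,scc[4]=?,scc[5]=?,scc[6]=?,scc[7]=?)
step 3: low=(low[0]=0,low[1]=0,low[2]=?,low[3]=2,low[4]=?,low[5]=1,low[6]=1,low[7]=?); scc=(scc[0]=?,scc[1]=?,scc[2]=?,scc[3]=0,scc[4]=?,scc[5]=?,scc[6]=?,scc[7]=?)
step 4: low=(low[0]=0,low[1]=0,low[2]=?,low[3]=2,low[4]=?,low[5]=1,low[6]=1,low[7]=?); scc=(scc[0]=?,scc[1]=?,scc[2]=?,scc[3]=0,scc[4]=?,scc[5]=?,scc[6]=?,scc[7]=?)
step 5: low=(low[0]=0,low[1]=0,low[2]=?,low[3]=2,low[4]=?,low[5]=1,low[6]=1,low[7]=?); scc=(scc[0]=1,scc[1]=1,scc[2]=?,scc[3]=0,scc[4]=?,scc[5]=1,scc[6]=1,scc[7]=?)
step 6: low=(low[0]=0,low[1]=0,low[2]=5,low[3]=2,low[4]=?,low[5]=1,low[6]=1,low[7]=?); scc=(scc[0]=1,scc[1]=1,scc[2]=2,scc[3]=0,scc[4]=?,scc[5]=1,scc[6]=1,scc[7]=?)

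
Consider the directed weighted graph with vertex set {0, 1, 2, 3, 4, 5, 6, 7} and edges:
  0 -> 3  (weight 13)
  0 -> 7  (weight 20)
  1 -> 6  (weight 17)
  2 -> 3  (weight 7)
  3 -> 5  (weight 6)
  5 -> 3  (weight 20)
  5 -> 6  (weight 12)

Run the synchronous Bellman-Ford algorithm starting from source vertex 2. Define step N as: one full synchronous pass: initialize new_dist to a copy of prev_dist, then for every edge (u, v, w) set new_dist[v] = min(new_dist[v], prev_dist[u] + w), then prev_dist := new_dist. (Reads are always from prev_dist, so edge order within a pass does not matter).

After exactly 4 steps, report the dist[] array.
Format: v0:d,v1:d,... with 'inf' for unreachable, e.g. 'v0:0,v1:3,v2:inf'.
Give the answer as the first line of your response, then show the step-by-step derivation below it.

v0:inf,v1:inf,v2:0,v3:7,v4:inf,v5:13,v6:25,v7:inf

step 1: dist = v0:inf,v1:inf,v2:0,v3:7,v4:inf,v5:inf,v6:inf,v7:inf
step 2: dist = v0:inf,v1:inf,v2:0,v3:7,v4:inf,v5:13,v6:inf,v7:inf
step 3: dist = v0:inf,v1:inf,v2:0,v3:7,v4:inf,v5:13,v6:25,v7:inf
step 4: dist = v0:inf,v1:inf,v2:0,v3:7,v4:inf,v5:13,v6:25,v7:inf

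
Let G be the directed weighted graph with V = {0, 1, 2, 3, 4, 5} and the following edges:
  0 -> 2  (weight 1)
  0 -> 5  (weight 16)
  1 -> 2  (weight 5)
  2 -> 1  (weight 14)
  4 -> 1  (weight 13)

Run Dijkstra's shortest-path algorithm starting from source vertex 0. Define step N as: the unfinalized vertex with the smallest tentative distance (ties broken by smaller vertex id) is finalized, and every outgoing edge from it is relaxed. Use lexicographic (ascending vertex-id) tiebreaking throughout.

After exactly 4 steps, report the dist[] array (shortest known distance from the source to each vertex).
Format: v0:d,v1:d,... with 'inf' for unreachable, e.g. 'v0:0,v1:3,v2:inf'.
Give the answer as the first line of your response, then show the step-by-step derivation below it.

v0:0,v1:15,v2:1,v3:inf,v4:inf,v5:16

step 1: dist = v0:0,v1:inf,v2:1,v3:inf,v4:inf,v5:16
step 2: dist = v0:0,v1:15,v2:1,v3:inf,v4:inf,v5:16
step 3: dist = v0:0,v1:15,v2:1,v3:inf,v4:inf,v5:16
step 4: dist = v0:0,v1:15,v2:1,v3:inf,v4:inf,v5:16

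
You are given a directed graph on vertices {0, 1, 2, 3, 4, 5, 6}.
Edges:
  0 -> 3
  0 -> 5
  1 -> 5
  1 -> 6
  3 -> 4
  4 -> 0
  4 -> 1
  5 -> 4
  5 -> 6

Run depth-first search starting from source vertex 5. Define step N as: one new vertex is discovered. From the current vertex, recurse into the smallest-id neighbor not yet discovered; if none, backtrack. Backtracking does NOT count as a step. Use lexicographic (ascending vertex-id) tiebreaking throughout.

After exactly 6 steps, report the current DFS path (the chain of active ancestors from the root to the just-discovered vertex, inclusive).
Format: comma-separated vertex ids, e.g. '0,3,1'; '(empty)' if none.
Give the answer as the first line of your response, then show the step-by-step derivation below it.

5,4,1,6

step 1: discover 5; path=5; order=5
step 2: discover 4; path=5>4; order=5,4
step 3: discover 0; path=5>4>0; order=5,4,0
step 4: discover 3; path=5>4>0>3; order=5,4,0,3
step 5: discover 1; path=5>4>1; order=5,4,0,3,1
step 6: discover 6; path=5>4>1>6; order=5,4,0,3,1,6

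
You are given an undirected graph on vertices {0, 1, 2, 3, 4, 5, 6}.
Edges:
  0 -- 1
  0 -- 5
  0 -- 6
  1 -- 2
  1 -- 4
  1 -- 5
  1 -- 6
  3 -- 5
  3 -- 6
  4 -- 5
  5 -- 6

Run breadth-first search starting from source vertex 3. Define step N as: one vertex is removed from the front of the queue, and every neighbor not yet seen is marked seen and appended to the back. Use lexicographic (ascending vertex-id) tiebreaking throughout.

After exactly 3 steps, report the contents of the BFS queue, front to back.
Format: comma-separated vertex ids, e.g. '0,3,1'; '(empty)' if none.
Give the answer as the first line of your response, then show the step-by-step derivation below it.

0,1,4

step 1: dequeue 3; queue=[5,6]; order=3
step 2: dequeue 5; queue=[6,0,1,4]; order=3,5
step 3: dequeue 6; queue=[0,1,4]; order=3,5,6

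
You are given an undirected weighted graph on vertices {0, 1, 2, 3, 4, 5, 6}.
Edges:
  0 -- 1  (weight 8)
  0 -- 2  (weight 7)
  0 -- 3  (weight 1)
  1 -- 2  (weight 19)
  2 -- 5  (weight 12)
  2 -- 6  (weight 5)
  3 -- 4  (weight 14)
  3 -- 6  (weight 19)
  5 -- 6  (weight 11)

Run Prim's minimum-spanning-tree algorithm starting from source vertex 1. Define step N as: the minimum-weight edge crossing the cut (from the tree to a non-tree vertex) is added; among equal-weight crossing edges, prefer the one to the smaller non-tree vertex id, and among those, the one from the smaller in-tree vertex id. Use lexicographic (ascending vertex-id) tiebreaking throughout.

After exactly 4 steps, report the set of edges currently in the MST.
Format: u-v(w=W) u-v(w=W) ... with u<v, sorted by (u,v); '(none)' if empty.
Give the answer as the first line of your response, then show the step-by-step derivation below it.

0-1(w=8) 0-2(w=7) 0-3(w=1) 2-6(w=5)

step 1: add edge 0-1 (w=8); MST = {0-1(w=8)}
step 2: add edge 0-3 (w=1); MST = {0-1(w=8) 0-3(w=1)}
step 3: add edge 0-2 (w=7); MST = {0-1(w=8) 0-2(w=7) 0-3(w=1)}
step 4: add edge 2-6 (w=5); MST = {0-1(w=8) 0-2(w=7) 0-3(w=1) 2-6(w=5)}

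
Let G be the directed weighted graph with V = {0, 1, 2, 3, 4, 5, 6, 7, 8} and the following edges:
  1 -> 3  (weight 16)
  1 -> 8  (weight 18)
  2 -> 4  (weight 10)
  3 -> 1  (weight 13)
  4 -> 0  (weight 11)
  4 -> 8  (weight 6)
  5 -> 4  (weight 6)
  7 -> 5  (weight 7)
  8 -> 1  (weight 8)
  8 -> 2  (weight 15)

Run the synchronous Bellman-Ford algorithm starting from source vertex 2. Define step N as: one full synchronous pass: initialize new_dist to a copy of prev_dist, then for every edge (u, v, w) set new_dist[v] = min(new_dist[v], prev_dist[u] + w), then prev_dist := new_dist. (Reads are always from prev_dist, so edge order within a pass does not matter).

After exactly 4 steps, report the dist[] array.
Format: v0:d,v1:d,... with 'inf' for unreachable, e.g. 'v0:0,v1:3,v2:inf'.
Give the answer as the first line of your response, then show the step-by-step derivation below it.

v0:21,v1:24,v2:0,v3:40,v4:10,v5:inf,v6:inf,v7:inf,v8:16

step 1: dist = v0:inf,v1:inf,v2:0,v3:inf,v4:10,v5:inf,v6:inf,v7:inf,v8:inf
step 2: dist = v0:21,v1:inf,v2:0,v3:inf,v4:10,v5:inf,v6:inf,v7:inf,v8:16
step 3: dist = v0:21,v1:24,v2:0,v3:inf,v4:10,v5:inf,v6:inf,v7:inf,v8:16
step 4: dist = v0:21,v1:24,v2:0,v3:40,v4:10,v5:inf,v6:inf,v7:inf,v8:16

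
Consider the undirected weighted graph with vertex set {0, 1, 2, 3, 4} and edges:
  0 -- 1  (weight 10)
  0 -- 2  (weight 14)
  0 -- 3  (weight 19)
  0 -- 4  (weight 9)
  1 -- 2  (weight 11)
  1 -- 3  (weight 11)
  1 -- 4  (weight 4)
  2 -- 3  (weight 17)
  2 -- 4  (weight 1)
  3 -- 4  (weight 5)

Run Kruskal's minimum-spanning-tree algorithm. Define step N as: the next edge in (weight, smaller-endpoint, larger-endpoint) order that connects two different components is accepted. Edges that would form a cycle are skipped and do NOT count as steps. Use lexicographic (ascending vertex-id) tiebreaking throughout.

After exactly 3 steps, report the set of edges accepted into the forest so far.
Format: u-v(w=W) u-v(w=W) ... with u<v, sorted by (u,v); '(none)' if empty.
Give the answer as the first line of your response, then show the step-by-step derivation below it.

1-4(w=4) 2-4(w=1) 3-4(w=5)

step 1: add edge 2-4 (w=1); MST = {2-4(w=1)}
step 2: add edge 1-4 (w=4); MST = {1-4(w=4) 2-4(w=1)}
step 3: add edge 3-4 (w=5); MST = {1-4(w=4) 2-4(w=1) 3-4(w=5)}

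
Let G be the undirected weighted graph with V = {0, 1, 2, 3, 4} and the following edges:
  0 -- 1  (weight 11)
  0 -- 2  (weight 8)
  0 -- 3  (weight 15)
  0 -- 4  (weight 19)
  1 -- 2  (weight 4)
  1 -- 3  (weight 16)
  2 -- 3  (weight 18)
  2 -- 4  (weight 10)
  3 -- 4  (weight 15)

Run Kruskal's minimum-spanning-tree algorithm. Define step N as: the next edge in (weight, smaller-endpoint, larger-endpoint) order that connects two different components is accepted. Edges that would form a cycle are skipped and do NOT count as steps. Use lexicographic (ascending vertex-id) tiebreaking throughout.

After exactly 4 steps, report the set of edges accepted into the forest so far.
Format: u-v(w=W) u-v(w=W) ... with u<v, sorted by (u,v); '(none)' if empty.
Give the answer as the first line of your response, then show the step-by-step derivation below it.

0-2(w=8) 0-3(w=15) 1-2(w=4) 2-4(w=10)

step 1: add edge 1-2 (w=4); MST = {1-2(w=4)}
step 2: add edge 0-2 (w=8); MST = {0-2(w=8) 1-2(w=4)}
step 3: add edge 2-4 (w=10); MST = {0-2(w=8) 1-2(w=4) 2-4(w=10)}
step 4: add edge 0-3 (w=15); MST = {0-2(w=8) 0-3(w=15) 1-2(w=4) 2-4(w=10)}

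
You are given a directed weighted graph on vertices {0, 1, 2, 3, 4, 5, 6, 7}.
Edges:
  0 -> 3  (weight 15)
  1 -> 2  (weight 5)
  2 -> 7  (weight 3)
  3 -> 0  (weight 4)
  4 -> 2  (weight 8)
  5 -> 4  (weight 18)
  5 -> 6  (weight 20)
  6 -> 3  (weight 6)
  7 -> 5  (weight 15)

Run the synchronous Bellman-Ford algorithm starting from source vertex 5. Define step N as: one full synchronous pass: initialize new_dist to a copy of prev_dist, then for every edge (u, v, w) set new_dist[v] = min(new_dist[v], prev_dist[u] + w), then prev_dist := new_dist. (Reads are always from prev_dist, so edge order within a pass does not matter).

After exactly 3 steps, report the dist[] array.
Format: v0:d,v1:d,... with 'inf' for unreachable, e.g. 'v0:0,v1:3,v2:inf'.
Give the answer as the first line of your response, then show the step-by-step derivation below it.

v0:30,v1:inf,v2:26,v3:26,v4:18,v5:0,v6:20,v7:29

step 1: dist = v0:inf,v1:inf,v2:inf,v3:inf,v4:18,v5:0,v6:20,v7:inf
step 2: dist = v0:inf,v1:inf,v2:26,v3:26,v4:18,v5:0,v6:20,v7:inf
step 3: dist = v0:30,v1:inf,v2:26,v3:26,v4:18,v5:0,v6:20,v7:29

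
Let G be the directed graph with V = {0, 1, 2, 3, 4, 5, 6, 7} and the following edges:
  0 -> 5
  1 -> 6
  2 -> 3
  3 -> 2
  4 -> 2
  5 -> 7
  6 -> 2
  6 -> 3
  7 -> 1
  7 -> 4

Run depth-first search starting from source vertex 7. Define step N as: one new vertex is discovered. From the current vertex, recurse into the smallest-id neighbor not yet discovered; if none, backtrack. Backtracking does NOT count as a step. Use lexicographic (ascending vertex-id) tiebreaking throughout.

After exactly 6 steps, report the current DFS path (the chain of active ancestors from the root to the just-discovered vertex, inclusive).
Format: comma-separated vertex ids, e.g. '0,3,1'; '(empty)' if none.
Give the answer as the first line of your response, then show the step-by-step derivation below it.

7,4

step 1: discover 7; path=7; order=7
step 2: discover 1; path=7>1; order=7,1
step 3: discover 6; path=7>1>6; order=7,1,6
step 4: discover 2; path=7>1>6>2; order=7,1,6,2
step 5: discover 3; path=7>1>6>2>3; order=7,1,6,2,3
step 6: discover 4; path=7>4; order=7,1,6,2,3,4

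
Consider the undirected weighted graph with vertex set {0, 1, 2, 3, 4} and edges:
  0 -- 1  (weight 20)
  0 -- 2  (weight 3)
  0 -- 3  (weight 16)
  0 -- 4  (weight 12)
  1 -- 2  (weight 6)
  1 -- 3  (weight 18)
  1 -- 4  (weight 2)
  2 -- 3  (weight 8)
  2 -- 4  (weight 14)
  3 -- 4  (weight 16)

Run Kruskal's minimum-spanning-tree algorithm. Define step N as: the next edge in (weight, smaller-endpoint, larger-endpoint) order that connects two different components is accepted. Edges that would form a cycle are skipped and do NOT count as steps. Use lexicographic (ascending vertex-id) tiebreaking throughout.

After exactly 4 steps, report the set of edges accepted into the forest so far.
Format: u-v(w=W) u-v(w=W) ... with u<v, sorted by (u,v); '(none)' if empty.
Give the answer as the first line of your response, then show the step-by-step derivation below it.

0-2(w=3) 1-2(w=6) 1-4(w=2) 2-3(w=8)

step 1: add edge 1-4 (w=2); MST = {1-4(w=2)}
step 2: add edge 0-2 (w=3); MST = {0-2(w=3) 1-4(w=2)}
step 3: add edge 1-2 (w=6); MST = {0-2(w=3) 1-2(w=6) 1-4(w=2)}
step 4: add edge 2-3 (w=8); MST = {0-2(w=3) 1-2(w=6) 1-4(w=2) 2-3(w=8)}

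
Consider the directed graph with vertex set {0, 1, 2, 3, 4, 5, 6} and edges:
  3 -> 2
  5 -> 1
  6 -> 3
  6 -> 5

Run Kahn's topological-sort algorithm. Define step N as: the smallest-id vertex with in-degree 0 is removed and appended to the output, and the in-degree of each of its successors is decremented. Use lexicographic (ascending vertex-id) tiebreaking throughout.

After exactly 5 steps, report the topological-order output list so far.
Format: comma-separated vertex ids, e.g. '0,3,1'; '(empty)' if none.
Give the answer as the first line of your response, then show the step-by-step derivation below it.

0,4,6,3,2

step 1: output 0; order=[0]; indeg=(0,1,1,1,0,1,0)
step 2: output 4; order=[0,4]; indeg=(0,1,1,1,0,1,0)
step 3: output 6; order=[0,4,6]; indeg=(0,1,1,0,0,0,0)
step 4: output 3; order=[0,4,6,3]; indeg=(0,1,0,0,0,0,0)
step 5: output 2; order=[0,4,6,3,2]; indeg=(0,1,0,0,0,0,0)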